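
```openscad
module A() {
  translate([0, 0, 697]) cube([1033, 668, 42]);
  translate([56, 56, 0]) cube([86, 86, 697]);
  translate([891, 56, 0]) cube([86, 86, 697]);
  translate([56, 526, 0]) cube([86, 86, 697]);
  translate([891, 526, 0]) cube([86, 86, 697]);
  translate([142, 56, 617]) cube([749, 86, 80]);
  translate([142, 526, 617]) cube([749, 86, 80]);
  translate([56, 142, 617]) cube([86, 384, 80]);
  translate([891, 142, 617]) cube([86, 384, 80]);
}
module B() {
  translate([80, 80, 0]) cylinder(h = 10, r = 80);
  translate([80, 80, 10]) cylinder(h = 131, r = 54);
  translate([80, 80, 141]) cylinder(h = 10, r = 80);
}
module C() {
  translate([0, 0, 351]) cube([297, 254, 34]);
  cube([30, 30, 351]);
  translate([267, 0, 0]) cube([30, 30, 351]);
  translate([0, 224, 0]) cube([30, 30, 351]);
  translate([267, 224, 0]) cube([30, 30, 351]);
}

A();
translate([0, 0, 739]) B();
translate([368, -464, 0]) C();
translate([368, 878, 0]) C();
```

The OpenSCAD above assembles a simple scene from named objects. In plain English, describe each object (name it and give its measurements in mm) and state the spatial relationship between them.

A is a rectangular dining table. The top is 1033×668×42 mm with its upper surface at z = 739 mm. It stands on four 86×86 mm square legs, each inset 56 mm from the nearest pair of top edges, running from the floor to the underside of the top. Four apron rails, 86 mm thick and 80 mm tall, run between adjacent legs with their top edges flush with the underside of the top and their outer faces flush with the legs' outer faces.

B is a spool: two coaxial disc flanges of radius 80 mm and thickness 10 mm, joined by a core cylinder of radius 54 mm and height 131 mm. The lower flange rests on z = 0 and the three cylinders share a vertical axis.

C is a four-legged stool. The seat is a 297×254×34 mm slab whose top surface is at z = 385 mm; four square legs, each 30×30 mm in cross-section, run from the floor (z = 0) to the underside of the seat, each flush with a corner of the seat.

The spool is on top of the table. Two stools sit around the table at the −y, +y sides.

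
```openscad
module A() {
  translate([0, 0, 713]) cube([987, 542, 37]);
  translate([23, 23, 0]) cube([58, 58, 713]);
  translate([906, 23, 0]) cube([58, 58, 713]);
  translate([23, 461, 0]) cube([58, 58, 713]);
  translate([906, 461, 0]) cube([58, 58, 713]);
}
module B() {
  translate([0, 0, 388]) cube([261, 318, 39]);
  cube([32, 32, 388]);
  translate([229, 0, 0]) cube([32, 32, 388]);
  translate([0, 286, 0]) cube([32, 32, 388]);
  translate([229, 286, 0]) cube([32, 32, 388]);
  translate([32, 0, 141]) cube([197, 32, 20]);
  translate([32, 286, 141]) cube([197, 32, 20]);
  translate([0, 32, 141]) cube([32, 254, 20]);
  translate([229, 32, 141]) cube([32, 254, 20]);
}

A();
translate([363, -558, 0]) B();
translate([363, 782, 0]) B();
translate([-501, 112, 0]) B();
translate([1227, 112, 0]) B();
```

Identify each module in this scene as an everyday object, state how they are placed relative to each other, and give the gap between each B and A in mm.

Each stool's nearest face is 240 mm from the table's bounding box.

A is a table. B is a stool. Four stools sit around the table at the −y, +y, −x, +x sides. The gap between each stool and the table is 240 mm.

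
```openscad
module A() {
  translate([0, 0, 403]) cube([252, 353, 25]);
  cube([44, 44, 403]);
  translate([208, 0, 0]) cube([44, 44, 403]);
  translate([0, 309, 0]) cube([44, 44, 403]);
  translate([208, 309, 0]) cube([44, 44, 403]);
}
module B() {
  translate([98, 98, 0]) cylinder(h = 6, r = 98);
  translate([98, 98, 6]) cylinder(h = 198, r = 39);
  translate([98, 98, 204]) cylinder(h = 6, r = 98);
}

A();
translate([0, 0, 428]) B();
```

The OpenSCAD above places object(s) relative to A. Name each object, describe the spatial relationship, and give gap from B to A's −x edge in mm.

The spool's min-x is at 0; the stool's min-x is 0; gap = 0 mm.

A is a stool. B is a spool. The spool is on top of the stool. The gap from the spool to the stool's −x edge is 0 mm.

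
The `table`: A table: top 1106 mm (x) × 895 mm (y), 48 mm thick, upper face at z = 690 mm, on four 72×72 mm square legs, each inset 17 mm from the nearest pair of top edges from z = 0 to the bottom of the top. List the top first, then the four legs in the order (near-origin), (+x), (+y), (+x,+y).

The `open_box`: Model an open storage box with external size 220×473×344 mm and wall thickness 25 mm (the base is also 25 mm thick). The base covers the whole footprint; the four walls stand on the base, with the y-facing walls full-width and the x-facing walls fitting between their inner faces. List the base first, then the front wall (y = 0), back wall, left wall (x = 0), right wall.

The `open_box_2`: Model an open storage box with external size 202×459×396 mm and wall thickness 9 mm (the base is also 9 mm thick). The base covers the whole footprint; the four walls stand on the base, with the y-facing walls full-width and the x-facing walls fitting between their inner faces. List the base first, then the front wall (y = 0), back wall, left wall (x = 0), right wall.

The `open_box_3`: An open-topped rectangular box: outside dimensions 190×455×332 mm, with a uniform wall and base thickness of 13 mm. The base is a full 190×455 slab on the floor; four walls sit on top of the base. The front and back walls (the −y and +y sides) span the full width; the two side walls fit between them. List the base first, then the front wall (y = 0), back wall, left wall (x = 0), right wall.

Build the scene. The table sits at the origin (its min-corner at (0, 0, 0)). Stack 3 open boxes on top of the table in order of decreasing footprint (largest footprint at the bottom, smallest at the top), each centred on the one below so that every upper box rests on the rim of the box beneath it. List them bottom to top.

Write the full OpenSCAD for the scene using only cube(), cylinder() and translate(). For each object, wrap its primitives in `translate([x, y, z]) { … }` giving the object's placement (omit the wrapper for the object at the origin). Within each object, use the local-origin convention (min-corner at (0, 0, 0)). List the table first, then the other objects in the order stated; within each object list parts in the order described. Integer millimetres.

translate([0, 0, 642]) cube([1106, 895, 48]);
translate([17, 17, 0]) cube([72, 72, 642]);
translate([1017, 17, 0]) cube([72, 72, 642]);
translate([17, 806, 0]) cube([72, 72, 642]);
translate([1017, 806, 0]) cube([72, 72, 642]);
translate([443, 211, 690]) {
  cube([220, 473, 25]);
  translate([0, 0, 25]) cube([220, 25, 319]);
  translate([0, 448, 25]) cube([220, 25, 319]);
  translate([0, 25, 25]) cube([25, 423, 319]);
  translate([195, 25, 25]) cube([25, 423, 319]);
}
translate([452, 218, 1034]) {
  cube([202, 459, 9]);
  translate([0, 0, 9]) cube([202, 9, 387]);
  translate([0, 450, 9]) cube([202, 9, 387]);
  translate([0, 9, 9]) cube([9, 441, 387]);
  translate([193, 9, 9]) cube([9, 441, 387]);
}
translate([458, 220, 1430]) {
  cube([190, 455, 13]);
  translate([0, 0, 13]) cube([190, 13, 319]);
  translate([0, 442, 13]) cube([190, 13, 319]);
  translate([0, 13, 13]) cube([13, 429, 319]);
  translate([177, 13, 13]) cube([13, 429, 319]);
}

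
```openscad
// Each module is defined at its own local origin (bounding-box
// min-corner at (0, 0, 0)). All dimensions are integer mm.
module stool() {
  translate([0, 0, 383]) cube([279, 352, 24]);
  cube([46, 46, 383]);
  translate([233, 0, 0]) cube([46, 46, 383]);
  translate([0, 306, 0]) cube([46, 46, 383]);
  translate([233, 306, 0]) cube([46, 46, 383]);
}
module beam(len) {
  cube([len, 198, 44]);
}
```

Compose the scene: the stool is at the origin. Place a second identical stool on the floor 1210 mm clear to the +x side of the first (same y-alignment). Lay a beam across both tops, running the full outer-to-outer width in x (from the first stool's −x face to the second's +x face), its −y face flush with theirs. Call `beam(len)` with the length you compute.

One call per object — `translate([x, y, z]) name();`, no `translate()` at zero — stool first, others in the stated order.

stool();
translate([1489, 0, 0]) stool();
translate([0, 0, 407]) beam(1768);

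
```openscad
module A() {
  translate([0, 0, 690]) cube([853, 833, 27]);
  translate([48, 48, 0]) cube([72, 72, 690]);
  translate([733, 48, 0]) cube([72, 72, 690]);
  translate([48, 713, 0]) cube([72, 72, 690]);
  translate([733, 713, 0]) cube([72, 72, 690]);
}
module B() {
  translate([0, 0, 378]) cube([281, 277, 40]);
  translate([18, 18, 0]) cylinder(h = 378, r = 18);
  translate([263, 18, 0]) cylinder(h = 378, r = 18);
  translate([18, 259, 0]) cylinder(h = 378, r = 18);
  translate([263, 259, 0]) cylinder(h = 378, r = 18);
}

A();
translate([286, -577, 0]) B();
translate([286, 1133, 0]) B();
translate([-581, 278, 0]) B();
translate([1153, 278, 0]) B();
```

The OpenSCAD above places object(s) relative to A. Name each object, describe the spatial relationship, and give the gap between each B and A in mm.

Each stool's nearest face is 300 mm from the table's bounding box.

A is a table. B is a stool. Four stools sit around the table at the −y, +y, −x, +x sides. The gap between each stool and the table is 300 mm.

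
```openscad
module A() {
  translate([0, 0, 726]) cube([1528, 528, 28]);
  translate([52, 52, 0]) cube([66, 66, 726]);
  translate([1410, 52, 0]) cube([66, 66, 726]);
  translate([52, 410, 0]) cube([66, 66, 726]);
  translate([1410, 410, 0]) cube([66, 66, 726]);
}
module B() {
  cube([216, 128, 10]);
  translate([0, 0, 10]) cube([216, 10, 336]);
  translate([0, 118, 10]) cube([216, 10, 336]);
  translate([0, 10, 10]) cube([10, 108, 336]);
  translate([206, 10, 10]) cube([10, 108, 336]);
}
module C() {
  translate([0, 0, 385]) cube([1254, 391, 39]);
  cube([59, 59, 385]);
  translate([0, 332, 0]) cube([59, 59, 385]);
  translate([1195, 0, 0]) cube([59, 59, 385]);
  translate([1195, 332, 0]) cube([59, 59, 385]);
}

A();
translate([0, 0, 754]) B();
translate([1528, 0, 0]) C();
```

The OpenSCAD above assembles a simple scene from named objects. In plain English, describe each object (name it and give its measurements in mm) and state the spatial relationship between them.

A is a rectangular dining table. The top is 1528×528×28 mm with its upper surface at z = 754 mm. It stands on four 66×66 mm square legs, each inset 52 mm from the nearest pair of top edges, running from the floor to the underside of the top.

B is an open-topped rectangular box: outside dimensions 216×128×346 mm, with a uniform wall and base thickness of 10 mm. The base is a full 216×128 slab on the floor; four walls sit on top of the base. The front and back walls (the −y and +y sides) span the full width; the two side walls fit between them.

C is a long wooden bench with a 1254 mm (x) × 391 mm (y) seat, 39 mm thick, its top surface 424 mm above the floor. Four 59 mm square legs at the seat corners, flush with the edges, run from z = 0 to the seat underside.

The open box is on top of the table. The bench is against the table's +x side, with their −y faces flush.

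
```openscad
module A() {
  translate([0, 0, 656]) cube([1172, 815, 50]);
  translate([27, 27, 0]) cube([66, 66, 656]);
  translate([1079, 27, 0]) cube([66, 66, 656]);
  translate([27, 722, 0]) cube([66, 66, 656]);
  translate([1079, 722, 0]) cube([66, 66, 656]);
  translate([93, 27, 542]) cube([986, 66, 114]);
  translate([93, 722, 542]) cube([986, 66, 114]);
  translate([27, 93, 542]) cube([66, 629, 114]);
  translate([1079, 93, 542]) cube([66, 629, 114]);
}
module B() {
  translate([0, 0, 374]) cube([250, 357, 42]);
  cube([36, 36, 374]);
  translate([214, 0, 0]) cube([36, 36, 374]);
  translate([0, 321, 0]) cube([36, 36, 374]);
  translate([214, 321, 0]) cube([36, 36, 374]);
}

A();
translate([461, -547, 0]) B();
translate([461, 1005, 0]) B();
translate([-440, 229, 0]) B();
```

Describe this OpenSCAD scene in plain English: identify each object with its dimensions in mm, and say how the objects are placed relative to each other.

A is a table with a 1172×815 mm rectangular top, 50 mm thick, top surface at z = 706 mm, supported by four 66×66 mm square legs, each inset 27 mm from the nearest pair of top edges, running from the floor. Four apron rails, 66 mm thick and 114 mm tall, run between adjacent legs with their top edges flush with the underside of the top and their outer faces flush with the legs' outer faces.

B is a four-legged stool. The seat is a 250×357×42 mm slab whose top surface is at z = 416 mm; four square legs, each 36×36 mm in cross-section, run from the floor (z = 0) to the underside of the seat, each flush with a corner of the seat.

Three stools sit around the table at the −y, +y, −x sides.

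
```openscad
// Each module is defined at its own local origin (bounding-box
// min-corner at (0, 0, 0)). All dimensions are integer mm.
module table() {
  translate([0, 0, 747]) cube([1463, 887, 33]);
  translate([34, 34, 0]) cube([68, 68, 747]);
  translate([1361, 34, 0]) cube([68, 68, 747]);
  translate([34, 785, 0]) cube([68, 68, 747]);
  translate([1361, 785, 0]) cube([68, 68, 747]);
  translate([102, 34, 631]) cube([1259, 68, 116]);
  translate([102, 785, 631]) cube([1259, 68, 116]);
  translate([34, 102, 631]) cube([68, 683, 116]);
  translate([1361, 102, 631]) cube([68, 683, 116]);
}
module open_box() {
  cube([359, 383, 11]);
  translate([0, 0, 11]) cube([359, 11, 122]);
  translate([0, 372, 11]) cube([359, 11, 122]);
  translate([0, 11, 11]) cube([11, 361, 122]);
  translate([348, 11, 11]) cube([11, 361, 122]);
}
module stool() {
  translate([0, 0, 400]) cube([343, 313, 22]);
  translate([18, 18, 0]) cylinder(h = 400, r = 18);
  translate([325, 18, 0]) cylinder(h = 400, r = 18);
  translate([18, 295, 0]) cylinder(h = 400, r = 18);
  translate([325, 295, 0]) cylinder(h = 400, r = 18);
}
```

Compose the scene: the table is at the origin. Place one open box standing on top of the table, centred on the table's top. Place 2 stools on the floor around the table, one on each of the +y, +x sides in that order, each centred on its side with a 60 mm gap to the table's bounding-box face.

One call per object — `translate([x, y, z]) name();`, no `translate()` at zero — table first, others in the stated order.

table();
translate([552, 252, 780]) open_box();
translate([560, 947, 0]) stool();
translate([1523, 287, 0]) stool();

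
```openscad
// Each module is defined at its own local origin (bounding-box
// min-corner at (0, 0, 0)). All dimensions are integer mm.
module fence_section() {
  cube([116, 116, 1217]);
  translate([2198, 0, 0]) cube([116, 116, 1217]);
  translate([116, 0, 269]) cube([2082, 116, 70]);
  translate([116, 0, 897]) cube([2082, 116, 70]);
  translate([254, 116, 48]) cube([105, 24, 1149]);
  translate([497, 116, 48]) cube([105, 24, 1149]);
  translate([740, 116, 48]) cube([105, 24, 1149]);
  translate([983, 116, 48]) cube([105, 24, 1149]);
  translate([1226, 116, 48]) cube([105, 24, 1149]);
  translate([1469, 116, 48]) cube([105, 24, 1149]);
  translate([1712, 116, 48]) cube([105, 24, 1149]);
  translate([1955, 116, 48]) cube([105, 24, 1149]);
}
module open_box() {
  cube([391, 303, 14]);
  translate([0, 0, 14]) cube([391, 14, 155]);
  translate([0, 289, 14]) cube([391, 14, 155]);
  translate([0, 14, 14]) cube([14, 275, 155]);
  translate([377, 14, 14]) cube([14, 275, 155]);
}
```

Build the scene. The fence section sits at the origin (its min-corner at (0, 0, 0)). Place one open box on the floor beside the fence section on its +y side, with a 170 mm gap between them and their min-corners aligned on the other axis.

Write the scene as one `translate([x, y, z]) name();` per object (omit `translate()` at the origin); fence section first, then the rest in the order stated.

fence_section();
translate([0, 310, 0]) open_box();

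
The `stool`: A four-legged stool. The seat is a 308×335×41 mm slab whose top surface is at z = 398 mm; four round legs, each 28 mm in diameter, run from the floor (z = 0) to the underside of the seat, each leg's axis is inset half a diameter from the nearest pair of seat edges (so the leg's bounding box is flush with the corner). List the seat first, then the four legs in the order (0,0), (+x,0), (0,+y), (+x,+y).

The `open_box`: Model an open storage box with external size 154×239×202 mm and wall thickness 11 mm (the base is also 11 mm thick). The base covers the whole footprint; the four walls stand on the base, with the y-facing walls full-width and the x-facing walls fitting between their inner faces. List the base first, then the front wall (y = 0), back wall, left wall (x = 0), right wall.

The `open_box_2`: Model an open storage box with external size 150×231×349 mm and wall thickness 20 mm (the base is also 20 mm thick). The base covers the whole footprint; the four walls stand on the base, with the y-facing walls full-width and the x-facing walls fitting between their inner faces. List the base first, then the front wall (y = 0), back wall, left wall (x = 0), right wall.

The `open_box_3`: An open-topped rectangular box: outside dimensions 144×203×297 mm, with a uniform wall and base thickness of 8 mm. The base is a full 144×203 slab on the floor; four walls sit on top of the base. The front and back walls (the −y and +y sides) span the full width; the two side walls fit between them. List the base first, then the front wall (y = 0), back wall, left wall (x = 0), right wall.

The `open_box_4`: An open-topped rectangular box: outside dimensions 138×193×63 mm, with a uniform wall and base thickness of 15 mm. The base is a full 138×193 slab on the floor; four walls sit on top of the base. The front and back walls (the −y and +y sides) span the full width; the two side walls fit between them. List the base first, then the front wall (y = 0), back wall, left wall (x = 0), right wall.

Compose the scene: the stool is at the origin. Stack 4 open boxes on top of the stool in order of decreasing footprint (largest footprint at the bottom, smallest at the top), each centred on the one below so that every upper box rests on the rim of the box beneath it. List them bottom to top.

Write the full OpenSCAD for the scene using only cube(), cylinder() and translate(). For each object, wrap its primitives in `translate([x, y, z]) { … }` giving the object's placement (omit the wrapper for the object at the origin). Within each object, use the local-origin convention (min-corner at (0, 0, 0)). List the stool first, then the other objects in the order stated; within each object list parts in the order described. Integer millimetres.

translate([0, 0, 357]) cube([308, 335, 41]);
translate([14, 14, 0]) cylinder(h = 357, r = 14);
translate([294, 14, 0]) cylinder(h = 357, r = 14);
translate([14, 321, 0]) cylinder(h = 357, r = 14);
translate([294, 321, 0]) cylinder(h = 357, r = 14);
translate([77, 48, 398]) {
  cube([154, 239, 11]);
  translate([0, 0, 11]) cube([154, 11, 191]);
  translate([0, 228, 11]) cube([154, 11, 191]);
  translate([0, 11, 11]) cube([11, 217, 191]);
  translate([143, 11, 11]) cube([11, 217, 191]);
}
translate([79, 52, 600]) {
  cube([150, 231, 20]);
  translate([0, 0, 20]) cube([150, 20, 329]);
  translate([0, 211, 20]) cube([150, 20, 329]);
  translate([0, 20, 20]) cube([20, 191, 329]);
  translate([130, 20, 20]) cube([20, 191, 329]);
}
translate([82, 66, 949]) {
  cube([144, 203, 8]);
  translate([0, 0, 8]) cube([144, 8, 289]);
  translate([0, 195, 8]) cube([144, 8, 289]);
  translate([0, 8, 8]) cube([8, 187, 289]);
  translate([136, 8, 8]) cube([8, 187, 289]);
}
translate([85, 71, 1246]) {
  cube([138, 193, 15]);
  translate([0, 0, 15]) cube([138, 15, 48]);
  translate([0, 178, 15]) cube([138, 15, 48]);
  translate([0, 15, 15]) cube([15, 163, 48]);
  translate([123, 15, 15]) cube([15, 163, 48]);
}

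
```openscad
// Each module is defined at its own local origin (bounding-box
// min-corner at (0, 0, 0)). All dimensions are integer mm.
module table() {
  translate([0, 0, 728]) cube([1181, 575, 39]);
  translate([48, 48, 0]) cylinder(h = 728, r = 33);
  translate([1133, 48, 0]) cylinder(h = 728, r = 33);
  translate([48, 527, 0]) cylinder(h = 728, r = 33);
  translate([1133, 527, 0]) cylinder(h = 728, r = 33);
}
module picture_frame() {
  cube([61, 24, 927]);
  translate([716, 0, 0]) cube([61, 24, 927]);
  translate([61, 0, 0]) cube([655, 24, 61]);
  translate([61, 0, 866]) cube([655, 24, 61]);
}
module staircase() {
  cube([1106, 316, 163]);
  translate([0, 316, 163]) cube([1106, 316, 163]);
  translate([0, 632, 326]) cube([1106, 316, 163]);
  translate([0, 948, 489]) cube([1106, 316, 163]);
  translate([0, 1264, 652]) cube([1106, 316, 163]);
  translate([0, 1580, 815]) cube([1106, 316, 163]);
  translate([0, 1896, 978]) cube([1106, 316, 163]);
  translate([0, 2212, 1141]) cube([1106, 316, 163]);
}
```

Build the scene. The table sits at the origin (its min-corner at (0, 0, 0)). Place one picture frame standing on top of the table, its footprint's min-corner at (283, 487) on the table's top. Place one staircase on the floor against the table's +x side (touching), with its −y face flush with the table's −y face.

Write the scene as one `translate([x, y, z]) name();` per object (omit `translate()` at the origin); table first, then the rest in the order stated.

table();
translate([283, 487, 767]) picture_frame();
translate([1181, 0, 0]) staircase();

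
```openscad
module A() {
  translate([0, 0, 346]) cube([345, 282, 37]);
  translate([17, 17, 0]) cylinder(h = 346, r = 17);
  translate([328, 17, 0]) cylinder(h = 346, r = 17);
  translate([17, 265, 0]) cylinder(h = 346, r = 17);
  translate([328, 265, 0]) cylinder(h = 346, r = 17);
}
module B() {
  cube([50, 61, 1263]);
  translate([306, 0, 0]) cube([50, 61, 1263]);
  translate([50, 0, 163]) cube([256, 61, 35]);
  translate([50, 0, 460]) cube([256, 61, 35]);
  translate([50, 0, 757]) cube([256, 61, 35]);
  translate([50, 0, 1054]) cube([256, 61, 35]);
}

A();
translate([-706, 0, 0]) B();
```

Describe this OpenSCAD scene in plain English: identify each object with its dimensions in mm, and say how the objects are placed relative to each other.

A is a four-legged stool. The seat is 345×282 mm, 37 mm thick, top at z = 383 mm. It stands on four round legs, each 34 mm in diameter, from z = 0 to the seat underside, each leg's axis is inset half a diameter from the nearest pair of seat edges (so the leg's bounding box is flush with the corner).

B is a straight ladder. Two 50×61 mm vertical rails, 1263 mm tall, stand 356 mm apart (outside-to-outside) with their front faces coplanar on the −y side. 4 rungs, each 61 mm deep and 35 mm tall, span between the inner faces of the rails, front faces flush with the rails. The lowest rung's underside is at z = 163 mm and rungs are spaced 297 mm apart (underside to underside).

The ladder is on the floor beside the stool on its −x side.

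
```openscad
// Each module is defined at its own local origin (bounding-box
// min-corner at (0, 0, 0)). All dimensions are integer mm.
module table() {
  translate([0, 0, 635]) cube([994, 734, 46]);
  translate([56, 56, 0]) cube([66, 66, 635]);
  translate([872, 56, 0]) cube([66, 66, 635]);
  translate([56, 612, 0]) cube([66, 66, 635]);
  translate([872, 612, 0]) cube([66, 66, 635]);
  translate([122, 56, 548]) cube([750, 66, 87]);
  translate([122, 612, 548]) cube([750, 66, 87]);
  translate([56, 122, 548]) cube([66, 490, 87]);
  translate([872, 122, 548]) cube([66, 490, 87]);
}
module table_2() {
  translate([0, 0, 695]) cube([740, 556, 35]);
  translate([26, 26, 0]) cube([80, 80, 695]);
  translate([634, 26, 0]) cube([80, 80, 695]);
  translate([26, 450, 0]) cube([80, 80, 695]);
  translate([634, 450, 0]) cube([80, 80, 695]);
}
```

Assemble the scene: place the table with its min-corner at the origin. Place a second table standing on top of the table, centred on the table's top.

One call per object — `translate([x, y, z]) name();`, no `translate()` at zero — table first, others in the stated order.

table();
translate([127, 89, 681]) table_2();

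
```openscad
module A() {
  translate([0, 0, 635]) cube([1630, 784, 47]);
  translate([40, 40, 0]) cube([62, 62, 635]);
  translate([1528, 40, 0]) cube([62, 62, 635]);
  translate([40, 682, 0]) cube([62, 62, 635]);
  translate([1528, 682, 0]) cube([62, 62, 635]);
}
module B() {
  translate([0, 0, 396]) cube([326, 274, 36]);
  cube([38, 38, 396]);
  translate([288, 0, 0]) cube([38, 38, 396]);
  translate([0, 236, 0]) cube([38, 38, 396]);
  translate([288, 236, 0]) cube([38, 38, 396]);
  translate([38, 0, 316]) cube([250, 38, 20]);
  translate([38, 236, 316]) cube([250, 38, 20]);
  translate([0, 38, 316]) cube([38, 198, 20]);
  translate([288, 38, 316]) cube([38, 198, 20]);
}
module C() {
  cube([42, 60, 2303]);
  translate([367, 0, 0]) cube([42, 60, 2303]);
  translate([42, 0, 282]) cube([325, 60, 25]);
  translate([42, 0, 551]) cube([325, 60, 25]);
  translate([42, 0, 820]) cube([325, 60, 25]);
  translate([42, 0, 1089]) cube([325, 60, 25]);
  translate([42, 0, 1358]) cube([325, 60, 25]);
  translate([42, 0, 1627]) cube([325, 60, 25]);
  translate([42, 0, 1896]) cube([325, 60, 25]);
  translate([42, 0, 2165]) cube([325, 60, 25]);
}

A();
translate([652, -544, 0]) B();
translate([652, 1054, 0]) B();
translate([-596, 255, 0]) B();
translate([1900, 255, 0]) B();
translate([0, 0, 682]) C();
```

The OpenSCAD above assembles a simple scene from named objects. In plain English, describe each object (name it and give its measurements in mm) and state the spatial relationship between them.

A is a rectangular dining table. The top is 1630×784×47 mm with its upper surface at z = 682 mm. It stands on four 62×62 mm square legs, each inset 40 mm from the nearest pair of top edges, running from the floor to the underside of the top.

B is a simple wooden stool: a rectangular seat 326 mm (x) by 274 mm (y), 36 mm thick, top face at z = 432 mm, on four square legs, each 38×38 mm in cross-section. The legs rest on z = 0, each flush with a corner of the seat. Four stretchers, 38 mm wide and 20 mm tall, connect adjacent legs with their undersides at z = 316 mm, each running between the inner faces of the legs it joins and aligned with the legs' outer faces on the other axis.

C is a straight ladder. Two 42×60 mm vertical rails, 2303 mm tall, stand 409 mm apart (outside-to-outside) with their front faces coplanar on the −y side. 8 rungs, each 60 mm deep and 25 mm tall, span between the inner faces of the rails, front faces flush with the rails. The lowest rung's underside is at z = 282 mm and rungs are spaced 269 mm apart (underside to underside).

Four stools sit around the table at the −y, +y, −x, +x sides. The ladder is on top of the table.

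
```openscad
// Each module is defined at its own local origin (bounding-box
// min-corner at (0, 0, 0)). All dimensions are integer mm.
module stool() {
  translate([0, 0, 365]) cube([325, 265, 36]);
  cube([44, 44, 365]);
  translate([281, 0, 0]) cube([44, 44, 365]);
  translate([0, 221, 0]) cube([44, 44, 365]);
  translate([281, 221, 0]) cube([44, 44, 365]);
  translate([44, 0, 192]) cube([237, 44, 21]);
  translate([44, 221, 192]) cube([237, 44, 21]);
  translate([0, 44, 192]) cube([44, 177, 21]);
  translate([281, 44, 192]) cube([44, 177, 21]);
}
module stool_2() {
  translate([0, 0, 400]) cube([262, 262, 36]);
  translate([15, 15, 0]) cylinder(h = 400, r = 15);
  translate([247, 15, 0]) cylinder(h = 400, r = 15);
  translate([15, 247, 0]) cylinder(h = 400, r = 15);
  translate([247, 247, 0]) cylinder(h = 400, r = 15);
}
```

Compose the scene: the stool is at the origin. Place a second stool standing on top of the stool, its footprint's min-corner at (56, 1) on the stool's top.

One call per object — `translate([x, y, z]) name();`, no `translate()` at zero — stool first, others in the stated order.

stool();
translate([56, 1, 401]) stool_2();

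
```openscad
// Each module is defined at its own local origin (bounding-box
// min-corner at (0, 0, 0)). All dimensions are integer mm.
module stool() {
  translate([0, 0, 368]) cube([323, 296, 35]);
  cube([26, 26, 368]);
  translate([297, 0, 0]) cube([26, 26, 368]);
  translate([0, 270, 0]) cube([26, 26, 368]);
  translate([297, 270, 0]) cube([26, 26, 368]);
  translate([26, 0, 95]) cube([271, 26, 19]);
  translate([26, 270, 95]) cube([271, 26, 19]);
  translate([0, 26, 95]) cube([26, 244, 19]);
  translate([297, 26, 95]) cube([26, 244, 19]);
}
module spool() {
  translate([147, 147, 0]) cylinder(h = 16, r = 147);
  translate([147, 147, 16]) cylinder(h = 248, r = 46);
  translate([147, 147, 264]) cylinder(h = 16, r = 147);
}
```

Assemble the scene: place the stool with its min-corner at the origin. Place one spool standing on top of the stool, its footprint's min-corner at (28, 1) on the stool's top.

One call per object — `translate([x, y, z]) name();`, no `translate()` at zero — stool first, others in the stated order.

stool();
translate([28, 1, 403]) spool();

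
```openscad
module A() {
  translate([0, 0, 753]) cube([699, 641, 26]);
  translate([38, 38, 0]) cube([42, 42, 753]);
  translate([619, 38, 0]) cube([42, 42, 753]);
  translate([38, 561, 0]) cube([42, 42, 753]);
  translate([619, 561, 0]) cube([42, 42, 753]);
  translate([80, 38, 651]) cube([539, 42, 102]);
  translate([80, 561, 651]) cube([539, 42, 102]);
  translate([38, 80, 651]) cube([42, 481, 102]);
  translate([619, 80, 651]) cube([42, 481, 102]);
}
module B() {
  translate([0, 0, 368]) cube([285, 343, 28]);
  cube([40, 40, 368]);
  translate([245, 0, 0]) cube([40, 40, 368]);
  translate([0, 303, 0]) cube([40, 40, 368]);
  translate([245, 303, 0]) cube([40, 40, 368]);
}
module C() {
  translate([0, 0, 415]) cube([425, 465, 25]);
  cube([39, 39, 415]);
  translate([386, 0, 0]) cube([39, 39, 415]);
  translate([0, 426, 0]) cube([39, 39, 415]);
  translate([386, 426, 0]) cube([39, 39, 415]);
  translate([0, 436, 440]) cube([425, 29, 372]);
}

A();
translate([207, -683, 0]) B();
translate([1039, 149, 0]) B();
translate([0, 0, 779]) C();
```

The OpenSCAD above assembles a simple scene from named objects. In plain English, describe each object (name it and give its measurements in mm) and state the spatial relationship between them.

A is a table: top 699 mm (x) × 641 mm (y), 26 mm thick, upper face at z = 779 mm, on four 42×42 mm square legs, each inset 38 mm from the nearest pair of top edges, running from z = 0 to the bottom of the top. Four apron rails, 42 mm thick and 102 mm tall, run between adjacent legs with their top edges flush with the underside of the top and their outer faces flush with the legs' outer faces.

B is a four-legged stool. The seat is 285×343 mm, 28 mm thick, top at z = 396 mm. It stands on four square legs, each 40×40 mm in cross-section, from z = 0 to the seat underside, each flush with a corner of the seat.

C is a chair. The seat is a 425×465×25 mm slab with its top at z = 440 mm, on four 39×39 mm corner legs (flush with the seat edges, standing on z = 0). A flat backrest 29 mm thick, 372 mm tall, spans the full seat width and rises from the seat top along its +y edge, rear face flush with the rear of the seat.

Two stools sit around the table at the −y, +x sides. The chair is on top of the table.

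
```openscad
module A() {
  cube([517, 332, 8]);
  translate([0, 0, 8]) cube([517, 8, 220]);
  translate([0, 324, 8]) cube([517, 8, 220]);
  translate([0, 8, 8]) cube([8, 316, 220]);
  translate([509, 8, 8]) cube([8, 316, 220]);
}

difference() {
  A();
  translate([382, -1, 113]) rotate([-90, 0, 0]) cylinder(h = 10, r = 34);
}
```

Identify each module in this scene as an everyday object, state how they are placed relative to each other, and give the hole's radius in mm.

The subtracted cylinder has r = 34 mm.

A is an open box. The open box has a circular hole through its front wall. The hole's radius is 34 mm.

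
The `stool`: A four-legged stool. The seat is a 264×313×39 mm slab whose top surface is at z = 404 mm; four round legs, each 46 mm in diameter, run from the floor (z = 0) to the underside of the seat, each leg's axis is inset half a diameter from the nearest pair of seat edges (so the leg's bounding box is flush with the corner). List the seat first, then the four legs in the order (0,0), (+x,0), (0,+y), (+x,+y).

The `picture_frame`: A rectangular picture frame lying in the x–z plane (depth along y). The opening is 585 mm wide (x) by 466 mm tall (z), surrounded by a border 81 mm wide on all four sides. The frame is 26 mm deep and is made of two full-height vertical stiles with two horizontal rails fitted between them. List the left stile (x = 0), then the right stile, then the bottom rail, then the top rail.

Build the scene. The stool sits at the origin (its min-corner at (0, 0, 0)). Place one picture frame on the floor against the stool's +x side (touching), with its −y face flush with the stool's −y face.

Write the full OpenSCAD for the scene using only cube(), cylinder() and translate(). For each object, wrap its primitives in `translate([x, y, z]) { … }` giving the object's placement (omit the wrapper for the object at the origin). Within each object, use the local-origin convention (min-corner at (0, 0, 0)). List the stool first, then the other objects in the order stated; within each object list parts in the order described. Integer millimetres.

translate([0, 0, 365]) cube([264, 313, 39]);
translate([23, 23, 0]) cylinder(h = 365, r = 23);
translate([241, 23, 0]) cylinder(h = 365, r = 23);
translate([23, 290, 0]) cylinder(h = 365, r = 23);
translate([241, 290, 0]) cylinder(h = 365, r = 23);
translate([264, 0, 0]) {
  cube([81, 26, 628]);
  translate([666, 0, 0]) cube([81, 26, 628]);
  translate([81, 0, 0]) cube([585, 26, 81]);
  translate([81, 0, 547]) cube([585, 26, 81]);
}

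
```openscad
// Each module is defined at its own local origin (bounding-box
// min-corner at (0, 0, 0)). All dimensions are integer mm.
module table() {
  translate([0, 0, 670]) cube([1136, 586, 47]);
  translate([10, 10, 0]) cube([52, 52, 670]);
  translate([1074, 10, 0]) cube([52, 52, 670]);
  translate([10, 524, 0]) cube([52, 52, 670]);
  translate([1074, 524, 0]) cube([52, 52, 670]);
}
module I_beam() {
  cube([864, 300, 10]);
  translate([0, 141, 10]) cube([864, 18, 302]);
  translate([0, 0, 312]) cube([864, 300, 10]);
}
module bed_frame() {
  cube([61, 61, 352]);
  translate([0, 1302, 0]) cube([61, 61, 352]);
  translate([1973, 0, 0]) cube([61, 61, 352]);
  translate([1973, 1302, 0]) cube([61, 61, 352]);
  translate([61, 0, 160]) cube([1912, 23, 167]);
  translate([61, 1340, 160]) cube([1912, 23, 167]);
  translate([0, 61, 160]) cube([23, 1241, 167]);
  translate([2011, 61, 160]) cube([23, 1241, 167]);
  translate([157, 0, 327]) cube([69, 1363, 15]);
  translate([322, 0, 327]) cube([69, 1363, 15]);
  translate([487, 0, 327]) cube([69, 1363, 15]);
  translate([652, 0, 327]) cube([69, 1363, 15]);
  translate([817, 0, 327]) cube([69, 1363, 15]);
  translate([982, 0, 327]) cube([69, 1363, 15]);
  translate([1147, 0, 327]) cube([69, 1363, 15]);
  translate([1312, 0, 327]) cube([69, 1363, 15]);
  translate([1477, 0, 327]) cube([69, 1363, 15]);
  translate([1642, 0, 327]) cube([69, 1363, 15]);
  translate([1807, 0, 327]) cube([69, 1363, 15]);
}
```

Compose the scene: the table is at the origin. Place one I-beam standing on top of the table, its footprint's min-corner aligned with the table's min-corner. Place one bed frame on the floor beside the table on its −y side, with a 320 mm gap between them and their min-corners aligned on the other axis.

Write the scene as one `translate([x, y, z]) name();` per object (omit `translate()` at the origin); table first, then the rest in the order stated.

table();
translate([0, 0, 717]) I_beam();
translate([0, -1683, 0]) bed_frame();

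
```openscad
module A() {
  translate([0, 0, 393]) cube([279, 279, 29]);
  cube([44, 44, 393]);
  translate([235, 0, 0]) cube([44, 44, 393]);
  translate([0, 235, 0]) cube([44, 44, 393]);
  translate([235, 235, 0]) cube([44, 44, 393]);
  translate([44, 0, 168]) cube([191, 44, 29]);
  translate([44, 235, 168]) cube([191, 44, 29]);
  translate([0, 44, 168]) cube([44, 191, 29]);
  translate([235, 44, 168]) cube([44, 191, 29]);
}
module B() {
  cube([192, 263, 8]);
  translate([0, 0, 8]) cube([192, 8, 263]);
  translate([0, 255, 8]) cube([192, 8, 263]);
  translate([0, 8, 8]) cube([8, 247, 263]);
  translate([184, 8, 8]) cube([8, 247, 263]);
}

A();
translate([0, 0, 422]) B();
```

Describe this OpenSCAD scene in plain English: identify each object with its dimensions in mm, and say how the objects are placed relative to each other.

A is a four-legged stool. The seat is a 279×279×29 mm slab whose top surface is at z = 422 mm; four square legs, each 44×44 mm in cross-section, run from the floor (z = 0) to the underside of the seat, each flush with a corner of the seat. Four stretchers, 44 mm wide and 29 mm tall, connect adjacent legs with their undersides at z = 168 mm, each running between the inner faces of the legs it joins and aligned with the legs' outer faces on the other axis.

B is an open-topped rectangular box: outside dimensions 192×263×271 mm, with a uniform wall and base thickness of 8 mm. The base is a full 192×263 slab on the floor; four walls sit on top of the base. The front and back walls (the −y and +y sides) span the full width; the two side walls fit between them.

The open box is on top of the stool.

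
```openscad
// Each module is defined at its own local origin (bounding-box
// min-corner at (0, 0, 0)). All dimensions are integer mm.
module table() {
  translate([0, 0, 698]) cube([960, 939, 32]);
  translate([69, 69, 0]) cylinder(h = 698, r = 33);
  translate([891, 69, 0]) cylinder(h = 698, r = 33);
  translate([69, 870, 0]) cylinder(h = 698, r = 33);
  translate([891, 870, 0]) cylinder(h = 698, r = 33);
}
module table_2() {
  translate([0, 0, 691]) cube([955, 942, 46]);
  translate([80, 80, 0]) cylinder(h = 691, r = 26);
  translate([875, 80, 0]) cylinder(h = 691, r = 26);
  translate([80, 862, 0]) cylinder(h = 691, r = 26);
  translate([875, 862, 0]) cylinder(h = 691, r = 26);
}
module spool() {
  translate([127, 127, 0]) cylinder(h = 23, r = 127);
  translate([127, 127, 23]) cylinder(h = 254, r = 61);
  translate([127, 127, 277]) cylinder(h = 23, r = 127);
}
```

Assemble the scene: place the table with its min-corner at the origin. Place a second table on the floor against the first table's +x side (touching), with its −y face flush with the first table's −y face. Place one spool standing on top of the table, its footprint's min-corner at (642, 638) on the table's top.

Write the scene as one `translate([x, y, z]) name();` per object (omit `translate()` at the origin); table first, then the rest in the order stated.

table();
translate([960, 0, 0]) table_2();
translate([642, 638, 730]) spool();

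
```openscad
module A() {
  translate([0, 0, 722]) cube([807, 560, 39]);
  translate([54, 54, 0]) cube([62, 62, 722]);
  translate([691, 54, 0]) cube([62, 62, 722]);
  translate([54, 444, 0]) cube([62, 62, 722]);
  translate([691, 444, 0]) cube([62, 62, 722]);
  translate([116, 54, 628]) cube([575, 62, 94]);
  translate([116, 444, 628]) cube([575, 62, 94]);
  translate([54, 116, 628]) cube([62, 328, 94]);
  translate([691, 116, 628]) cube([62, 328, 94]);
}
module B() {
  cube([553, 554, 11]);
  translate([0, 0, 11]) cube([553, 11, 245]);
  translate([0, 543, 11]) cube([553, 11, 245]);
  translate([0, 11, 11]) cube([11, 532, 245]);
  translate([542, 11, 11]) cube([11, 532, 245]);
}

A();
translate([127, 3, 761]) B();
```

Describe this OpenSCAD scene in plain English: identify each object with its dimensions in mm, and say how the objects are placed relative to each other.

A is a rectangular dining table. The top is 807×560×39 mm with its upper surface at z = 761 mm. It stands on four 62×62 mm square legs, each inset 54 mm from the nearest pair of top edges, running from the floor to the underside of the top. Four apron rails, 62 mm thick and 94 mm tall, run between adjacent legs with their top edges flush with the underside of the top and their outer faces flush with the legs' outer faces.

B is an open storage box with external size 553×554×256 mm and wall thickness 11 mm (the base is also 11 mm thick). The base covers the whole footprint; the four walls stand on the base, with the y-facing walls full-width and the x-facing walls fitting between their inner faces.

The open box is on top of the table, centred.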